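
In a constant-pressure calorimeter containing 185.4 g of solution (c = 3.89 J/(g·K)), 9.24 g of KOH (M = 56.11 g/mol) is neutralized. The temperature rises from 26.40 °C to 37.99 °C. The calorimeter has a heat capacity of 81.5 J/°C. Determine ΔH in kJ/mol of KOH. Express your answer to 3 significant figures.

ΔH = -56.5 kJ/mol

|ΔT| = |37.99 − 26.40| = 11.59 °C
|q_surr| = (185.4 × 3.89 + 81.5) × 11.59 = 802.706 × 11.59 = 9303 J
n(KOH) = 9.24 / 56.11 = 0.1647 mol
Temperature rose, so q_rxn = −|q_surr| = -9.303 kJ
ΔH = q_rxn / n = -56.48 kJ/mol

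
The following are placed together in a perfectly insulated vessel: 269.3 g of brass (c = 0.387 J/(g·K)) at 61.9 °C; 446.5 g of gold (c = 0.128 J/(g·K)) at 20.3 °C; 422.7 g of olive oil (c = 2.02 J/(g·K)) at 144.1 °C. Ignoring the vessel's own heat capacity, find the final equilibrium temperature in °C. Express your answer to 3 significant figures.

Σ mᵢcᵢ(T − Tᵢ) = 0  ⇒  T = Σ mᵢcᵢTᵢ / Σ mᵢcᵢ
Σ mᵢcᵢ = 269.3×0.387 + 446.5×0.128 + 422.7×2.02 = 1015.2251
Σ mᵢcᵢTᵢ = 104.2191×61.9 + 57.152×20.3 + 853.854×144.1 = 130650
T = 130650 / 1015.2251 = 128.7 °C

T_f = 129 °C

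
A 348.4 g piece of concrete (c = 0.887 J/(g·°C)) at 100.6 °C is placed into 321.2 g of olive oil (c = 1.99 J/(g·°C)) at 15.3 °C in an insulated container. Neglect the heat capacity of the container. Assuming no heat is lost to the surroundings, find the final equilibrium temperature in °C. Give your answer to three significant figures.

Heat lost by concrete = heat gained by olive oil.
(348.4)(0.887)(100.6 − T) = (321.2)(1.99)(T − 15.3)
309.0308 (100.6 − T) = 639.188 (T − 15.3)
31088 − 309.0308 T = 639.188 T − 9779.6
40867.6 = 948.2188 T
T = 43.10 °C

T_f = 43.1 °C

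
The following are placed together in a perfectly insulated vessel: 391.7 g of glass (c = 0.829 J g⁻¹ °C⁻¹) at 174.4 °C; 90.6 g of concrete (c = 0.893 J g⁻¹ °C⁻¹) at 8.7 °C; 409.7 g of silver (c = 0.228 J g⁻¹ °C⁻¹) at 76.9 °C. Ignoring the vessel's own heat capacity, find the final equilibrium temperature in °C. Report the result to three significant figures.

T_f = 129 °C

Σ mᵢcᵢ(T − Tᵢ) = 0  ⇒  T = Σ mᵢcᵢTᵢ / Σ mᵢcᵢ
Σ mᵢcᵢ = 391.7×0.829 + 90.6×0.893 + 409.7×0.228 = 499.0367
Σ mᵢcᵢTᵢ = 324.7193×174.4 + 80.9058×8.7 + 93.4116×76.9 = 64518
T = 64518 / 499.0367 = 129.3 °C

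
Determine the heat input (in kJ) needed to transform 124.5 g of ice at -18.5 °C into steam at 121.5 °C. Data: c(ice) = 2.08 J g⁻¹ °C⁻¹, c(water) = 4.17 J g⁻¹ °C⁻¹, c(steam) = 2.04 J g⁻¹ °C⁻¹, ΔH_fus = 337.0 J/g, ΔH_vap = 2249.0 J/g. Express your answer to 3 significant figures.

q1 (heat ice -18.5→0.0 °C): 124.5 × 2.08 × 18.5 = 4791 J
q2 (melt at 0 °C): 124.5 × 337.0 = 41957 J
q3 (heat water 0.0→100.0 °C): 124.5 × 4.17 × 100.0 = 51917 J
q4 (vaporize at 100 °C): 124.5 × 2249.0 = 280001 J
q5 (heat steam 100.0→121.5 °C): 124.5 × 2.04 × 21.5 = 5461 J
Total: 4791 + 41957 + 51917 + 280001 + 5461 = 384127 J = 384 kJ

q = 384 kJ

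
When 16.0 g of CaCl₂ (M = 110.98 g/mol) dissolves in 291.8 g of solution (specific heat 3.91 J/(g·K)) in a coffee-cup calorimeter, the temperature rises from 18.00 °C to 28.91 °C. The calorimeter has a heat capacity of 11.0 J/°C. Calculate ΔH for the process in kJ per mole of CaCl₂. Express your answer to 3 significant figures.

|ΔT| = |28.91 − 18.00| = 10.91 °C
|q_surr| = (291.8 × 3.91 + 11.0) × 10.91 = 1151.938 × 10.91 = 12570 J
n(CaCl₂) = 16.0 / 110.98 = 0.1442 mol
Temperature rose, so q_rxn = −|q_surr| = -12.57 kJ
ΔH = q_rxn / n = -87.17 kJ/mol

ΔH = -87.2 kJ/mol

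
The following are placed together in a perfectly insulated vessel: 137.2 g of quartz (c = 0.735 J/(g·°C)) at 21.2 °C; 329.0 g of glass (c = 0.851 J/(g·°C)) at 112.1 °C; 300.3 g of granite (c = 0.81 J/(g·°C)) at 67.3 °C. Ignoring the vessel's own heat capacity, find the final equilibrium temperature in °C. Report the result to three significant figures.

Σ mᵢcᵢ(T − Tᵢ) = 0  ⇒  T = Σ mᵢcᵢTᵢ / Σ mᵢcᵢ
Σ mᵢcᵢ = 137.2×0.735 + 329.0×0.851 + 300.3×0.81 = 624.064
Σ mᵢcᵢTᵢ = 100.842×21.2 + 279.979×112.1 + 243.243×67.3 = 49893.8
T = 49893.8 / 624.064 = 79.9498 °C

T_f = 79.9 °C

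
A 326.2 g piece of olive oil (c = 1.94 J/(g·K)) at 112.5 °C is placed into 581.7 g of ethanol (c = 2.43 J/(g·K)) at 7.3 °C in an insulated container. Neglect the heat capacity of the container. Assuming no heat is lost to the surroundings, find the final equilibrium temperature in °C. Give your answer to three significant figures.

Heat lost by olive oil = heat gained by ethanol.
(326.2)(1.94)(112.5 − T) = (581.7)(2.43)(T − 7.3)
632.828 (112.5 − T) = 1413.531 (T − 7.3)
71193 − 632.828 T = 1413.531 T − 10319
81512 = 2046.359 T
T = 39.83 °C

T_f = 39.8 °C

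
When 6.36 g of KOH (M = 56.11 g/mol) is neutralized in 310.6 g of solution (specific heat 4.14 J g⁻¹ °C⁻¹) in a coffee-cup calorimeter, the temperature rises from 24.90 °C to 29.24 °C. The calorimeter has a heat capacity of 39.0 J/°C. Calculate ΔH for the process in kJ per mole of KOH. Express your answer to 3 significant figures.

|ΔT| = |29.24 − 24.90| = 4.34 °C
|q_surr| = (310.6 × 4.14 + 39.0) × 4.34 = 1324.884 × 4.34 = 5750.0 J
n(KOH) = 6.36 / 56.11 = 0.11335 mol
Temperature rose, so q_rxn = −|q_surr| = -5.7500 kJ
ΔH = q_rxn / n = -50.73 kJ/mol

ΔH = -50.7 kJ/mol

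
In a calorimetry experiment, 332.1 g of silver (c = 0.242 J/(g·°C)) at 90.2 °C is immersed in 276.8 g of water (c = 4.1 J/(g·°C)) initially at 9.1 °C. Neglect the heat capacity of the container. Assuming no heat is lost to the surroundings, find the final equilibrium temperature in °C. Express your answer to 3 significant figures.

Heat lost by silver = heat gained by water.
(332.1)(0.242)(90.2 − T) = (276.8)(4.1)(T − 9.1)
80.3682 (90.2 − T) = 1134.88 (T − 9.1)
7249.2 − 80.3682 T = 1134.88 T − 10327
17576.2 = 1215.2482 T
T = 14.46 °C

T_f = 14.5 °C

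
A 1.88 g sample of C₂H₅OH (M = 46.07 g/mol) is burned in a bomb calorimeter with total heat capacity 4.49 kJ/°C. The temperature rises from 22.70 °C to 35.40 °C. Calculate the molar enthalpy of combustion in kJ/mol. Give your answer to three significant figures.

ΔT = 35.40 − 22.70 = 12.70 °C
q_cal = C_cal × ΔT = 4.49 × 12.70 = 57.023 kJ
n = 1.88 / 46.07 = 0.04081 mol
q_rxn = −q_cal = -57.023 kJ
ΔH = -57.023 / 0.04081 = -1397 kJ/mol

ΔH = -1400 kJ/mol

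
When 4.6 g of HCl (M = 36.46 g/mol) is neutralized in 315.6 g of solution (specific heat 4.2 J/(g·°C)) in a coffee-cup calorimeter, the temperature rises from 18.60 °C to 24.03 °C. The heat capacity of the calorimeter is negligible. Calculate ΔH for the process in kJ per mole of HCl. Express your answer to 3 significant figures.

ΔH = -57.0 kJ/mol

|ΔT| = |24.03 − 18.60| = 5.43 °C
|q_surr| = (315.6 × 4.2) × 5.43 = 1325.52 × 5.43 = 7198 J
n(HCl) = 4.6 / 36.46 = 0.1262 mol
Temperature rose, so q_rxn = −|q_surr| = -7.198 kJ
ΔH = q_rxn / n = -57.04 kJ/mol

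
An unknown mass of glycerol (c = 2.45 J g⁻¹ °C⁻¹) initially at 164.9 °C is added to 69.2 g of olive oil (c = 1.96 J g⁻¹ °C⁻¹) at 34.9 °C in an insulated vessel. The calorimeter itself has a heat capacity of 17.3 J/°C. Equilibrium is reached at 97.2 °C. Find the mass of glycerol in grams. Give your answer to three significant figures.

q_gained = (69.2 × 1.96 + 17.3) × (97.2 − 34.9) = 9528 J
q_lost = m × 2.45 × (164.9 − 97.2) = 165.865 m
m = 9528 / 165.865 = 57.4 g

m = 57.4 g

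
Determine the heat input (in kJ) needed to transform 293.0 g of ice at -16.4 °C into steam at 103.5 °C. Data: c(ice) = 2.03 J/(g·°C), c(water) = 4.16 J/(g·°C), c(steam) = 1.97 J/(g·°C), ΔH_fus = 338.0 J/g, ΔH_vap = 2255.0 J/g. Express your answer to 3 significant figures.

q = 893 kJ

q1 (heat ice -16.4→0.0 °C): 293.0 × 2.03 × 16.4 = 9755 J
q2 (melt at 0 °C): 293.0 × 338.0 = 99034 J
q3 (heat water 0.0→100.0 °C): 293.0 × 4.16 × 100.0 = 121888 J
q4 (vaporize at 100 °C): 293.0 × 2255.0 = 660715 J
q5 (heat steam 100.0→103.5 °C): 293.0 × 1.97 × 3.5 = 2020 J
Total: 9755 + 99034 + 121888 + 660715 + 2020 = 893412 J = 893 kJ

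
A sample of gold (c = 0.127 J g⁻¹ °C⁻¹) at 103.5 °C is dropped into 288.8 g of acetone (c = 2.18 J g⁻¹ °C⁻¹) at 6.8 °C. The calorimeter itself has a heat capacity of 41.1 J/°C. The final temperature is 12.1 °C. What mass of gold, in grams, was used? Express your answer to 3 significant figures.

m = 306 g

q_gained = (288.8 × 2.18 + 41.1) × (12.1 − 6.8) = 3555 J
q_lost = m × 0.127 × (103.5 − 12.1) = 11.6078 m
m = 3555 / 11.6078 = 306 g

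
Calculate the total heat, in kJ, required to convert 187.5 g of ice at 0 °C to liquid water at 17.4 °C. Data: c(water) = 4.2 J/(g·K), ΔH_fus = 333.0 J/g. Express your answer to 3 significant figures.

q = 76.1 kJ

q1 (melt at 0 °C): 187.5 × 333.0 = 62438 J
q2 (heat water 0.0→17.4 °C): 187.5 × 4.2 × 17.4 = 13703 J
Total: 62438 + 13703 = 76141 J = 76.1 kJ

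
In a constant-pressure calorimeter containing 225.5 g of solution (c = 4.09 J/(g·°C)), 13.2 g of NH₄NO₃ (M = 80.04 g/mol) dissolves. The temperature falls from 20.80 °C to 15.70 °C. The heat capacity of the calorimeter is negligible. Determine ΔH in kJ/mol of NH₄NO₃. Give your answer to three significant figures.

ΔH = 28.5 kJ/mol

|ΔT| = |15.70 − 20.80| = 5.10 °C
|q_surr| = (225.5 × 4.09) × 5.10 = 922.295 × 5.10 = 4704 J
n(NH₄NO₃) = 13.2 / 80.04 = 0.1649 mol
Temperature fell, so q_rxn = +|q_surr| = 4.704 kJ
ΔH = q_rxn / n = 28.53 kJ/mol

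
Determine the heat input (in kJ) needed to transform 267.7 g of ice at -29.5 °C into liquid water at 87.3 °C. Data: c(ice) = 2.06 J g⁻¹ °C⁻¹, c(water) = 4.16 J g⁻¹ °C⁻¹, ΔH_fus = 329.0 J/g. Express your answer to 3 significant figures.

q1 (heat ice -29.5→0.0 °C): 267.7 × 2.06 × 29.5 = 16268 J
q2 (melt at 0 °C): 267.7 × 329.0 = 88073 J
q3 (heat water 0.0→87.3 °C): 267.7 × 4.16 × 87.3 = 97220 J
Total: 16268 + 88073 + 97220 = 201561 J = 202 kJ

q = 202 kJ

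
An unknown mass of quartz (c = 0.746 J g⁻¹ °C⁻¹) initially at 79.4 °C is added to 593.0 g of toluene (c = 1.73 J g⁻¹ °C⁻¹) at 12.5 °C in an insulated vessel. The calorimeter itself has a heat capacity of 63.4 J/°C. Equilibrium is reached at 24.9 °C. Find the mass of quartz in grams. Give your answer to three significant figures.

q_gained = (593.0 × 1.73 + 63.4) × (24.9 − 12.5) = 13510 J
q_lost = m × 0.746 × (79.4 − 24.9) = 40.657 m
m = 13510 / 40.657 = 332 g

m = 332 g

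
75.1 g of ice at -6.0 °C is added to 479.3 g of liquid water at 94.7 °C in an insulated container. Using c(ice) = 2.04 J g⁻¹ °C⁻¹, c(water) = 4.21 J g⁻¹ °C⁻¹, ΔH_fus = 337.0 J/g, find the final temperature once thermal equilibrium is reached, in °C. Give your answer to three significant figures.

Heat to bring ice to 0 °C and melt it: q₁ = 75.1×2.04×6.0 + 75.1×337.0 = 26228 J
Heat the water can supply cooling to 0 °C: 479.3×4.21×94.7 = 191091 J > q₁, so all ice melts.
Energy balance: 479.3×4.21×(94.7 − T) = 26228 + 75.1×4.21×(T − 0)
2017.853(94.7 − T) = 26228 + 316.171 T
191091 − 26228 = 2334.024 T
T = 164863 / 2334.024 = 70.63 °C

T_f = 70.6 °C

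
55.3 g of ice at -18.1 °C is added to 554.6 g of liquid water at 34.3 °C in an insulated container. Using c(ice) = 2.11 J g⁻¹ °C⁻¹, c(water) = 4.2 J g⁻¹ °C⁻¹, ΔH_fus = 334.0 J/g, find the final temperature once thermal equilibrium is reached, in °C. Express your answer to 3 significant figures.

T_f = 23.2 °C

Heat to bring ice to 0 °C and melt it: q₁ = 55.3×2.11×18.1 + 55.3×334.0 = 20582 J
Heat the water can supply cooling to 0 °C: 554.6×4.2×34.3 = 79895.7 J > q₁, so all ice melts.
Energy balance: 554.6×4.2×(34.3 − T) = 20582 + 55.3×4.2×(T − 0)
2329.32(34.3 − T) = 20582 + 232.26 T
79895.7 − 20582 = 2561.58 T
T = 59313.7 / 2561.58 = 23.16 °C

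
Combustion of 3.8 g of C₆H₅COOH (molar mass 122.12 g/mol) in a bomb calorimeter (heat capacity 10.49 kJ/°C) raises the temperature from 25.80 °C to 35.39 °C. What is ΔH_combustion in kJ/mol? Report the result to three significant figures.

ΔT = 35.39 − 25.80 = 9.59 °C
q_cal = C_cal × ΔT = 10.49 × 9.59 = 100.5991 kJ
n = 3.8 / 122.12 = 0.03112 mol
q_rxn = −q_cal = -100.5991 kJ
ΔH = -100.5991 / 0.03112 = -3233 kJ/mol

ΔH = -3230 kJ/mol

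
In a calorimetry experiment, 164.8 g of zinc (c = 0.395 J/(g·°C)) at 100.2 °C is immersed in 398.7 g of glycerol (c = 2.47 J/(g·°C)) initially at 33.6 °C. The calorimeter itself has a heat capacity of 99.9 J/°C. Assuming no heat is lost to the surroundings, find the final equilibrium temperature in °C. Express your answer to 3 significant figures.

T_f = 37.4 °C

Heat lost by zinc = heat gained by glycerol + calorimeter.
(164.8)(0.395)(100.2 − T) = [(398.7)(2.47) + 99.9](T − 33.6)
65.096 (100.2 − T) = 1084.689 (T − 33.6)
6522.6 − 65.096 T = 1084.689 T − 36446
42968.6 = 1149.785 T
T = 37.37 °C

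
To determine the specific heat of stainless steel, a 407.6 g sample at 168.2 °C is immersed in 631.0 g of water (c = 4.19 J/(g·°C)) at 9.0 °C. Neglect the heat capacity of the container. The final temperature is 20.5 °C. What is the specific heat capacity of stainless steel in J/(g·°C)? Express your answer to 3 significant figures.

q_gained = (631.0 × 4.19) × (20.5 − 9.0) = 30400 J
q_lost = 407.6 × c × (168.2 − 20.5) = 60202.52 c
Set equal: c = 30400 / 60202.52 = 0.505 J/(g·°C)

c = 0.505 J/(g·°C)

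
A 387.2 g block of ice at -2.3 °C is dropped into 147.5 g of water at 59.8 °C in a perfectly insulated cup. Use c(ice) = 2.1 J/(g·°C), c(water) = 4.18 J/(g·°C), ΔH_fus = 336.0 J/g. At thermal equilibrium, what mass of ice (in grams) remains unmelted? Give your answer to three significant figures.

Heat to warm all ice to 0 °C: 387.2×2.1×2.3 = 1870.2 J
Heat released by water cooling to 0 °C: 147.5×4.18×59.8 = 36870 J
36870 J < 1870.2 + 387.2×336.0 = 131969.4 J, so not all ice melts; final T = 0 °C.
Heat left for melting: 36870 − 1870.2 = 34999.8 J
Mass melted = 34999.8 / 336.0 = 104.2 g
Ice remaining = 387.2 − 104.2 = 283.0 g

m_ice remaining = 283 g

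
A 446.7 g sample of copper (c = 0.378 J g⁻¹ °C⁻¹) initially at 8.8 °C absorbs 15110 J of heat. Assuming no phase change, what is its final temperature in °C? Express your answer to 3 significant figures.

T_f = 98.3 °C

ΔT = q / (m c) = 15110 / (446.7 × 0.378) = 89.49 °C
T_f = 8.8 + 89.49 = 98.29 °C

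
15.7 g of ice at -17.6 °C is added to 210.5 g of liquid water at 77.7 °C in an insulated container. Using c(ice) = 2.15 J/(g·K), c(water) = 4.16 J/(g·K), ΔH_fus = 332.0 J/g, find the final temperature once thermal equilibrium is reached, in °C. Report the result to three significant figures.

T_f = 66.1 °C

Heat to bring ice to 0 °C and melt it: q₁ = 15.7×2.15×17.6 + 15.7×332.0 = 5806.5 J
Heat the water can supply cooling to 0 °C: 210.5×4.16×77.7 = 68040.3 J > q₁, so all ice melts.
Energy balance: 210.5×4.16×(77.7 − T) = 5806.5 + 15.7×4.16×(T − 0)
875.68(77.7 − T) = 5806.5 + 65.312 T
68040.3 − 5806.5 = 940.992 T
T = 62233.8 / 940.992 = 66.14 °C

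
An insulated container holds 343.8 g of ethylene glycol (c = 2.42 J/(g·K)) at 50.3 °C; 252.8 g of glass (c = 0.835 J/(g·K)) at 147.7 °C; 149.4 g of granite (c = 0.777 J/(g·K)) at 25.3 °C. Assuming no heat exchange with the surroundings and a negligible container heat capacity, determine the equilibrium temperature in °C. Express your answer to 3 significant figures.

Σ mᵢcᵢ(T − Tᵢ) = 0  ⇒  T = Σ mᵢcᵢTᵢ / Σ mᵢcᵢ
Σ mᵢcᵢ = 343.8×2.42 + 252.8×0.835 + 149.4×0.777 = 1159.1678
Σ mᵢcᵢTᵢ = 831.996×50.3 + 211.088×147.7 + 116.0838×25.3 = 75964
T = 75964 / 1159.1678 = 65.53 °C

T_f = 65.5 °C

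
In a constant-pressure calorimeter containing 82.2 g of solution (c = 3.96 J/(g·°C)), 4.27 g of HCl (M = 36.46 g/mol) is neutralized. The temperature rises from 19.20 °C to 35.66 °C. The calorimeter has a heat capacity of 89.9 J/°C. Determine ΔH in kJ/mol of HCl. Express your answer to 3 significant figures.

ΔH = -58.4 kJ/mol

|ΔT| = |35.66 − 19.20| = 16.46 °C
|q_surr| = (82.2 × 3.96 + 89.9) × 16.46 = 415.412 × 16.46 = 6838 J
n(HCl) = 4.27 / 36.46 = 0.1171 mol
Temperature rose, so q_rxn = −|q_surr| = -6.838 kJ
ΔH = q_rxn / n = -58.39 kJ/mol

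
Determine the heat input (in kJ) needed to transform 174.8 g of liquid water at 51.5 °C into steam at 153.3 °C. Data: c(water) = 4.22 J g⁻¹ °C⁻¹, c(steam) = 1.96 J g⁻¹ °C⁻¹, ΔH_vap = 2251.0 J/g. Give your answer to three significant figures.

q = 448 kJ

q1 (heat water 51.5→100.0 °C): 174.8 × 4.22 × 48.5 = 35776 J
q2 (vaporize at 100 °C): 174.8 × 2251.0 = 393475 J
q3 (heat steam 100.0→153.3 °C): 174.8 × 1.96 × 53.3 = 18261 J
Total: 35776 + 393475 + 18261 = 447512 J = 448 kJ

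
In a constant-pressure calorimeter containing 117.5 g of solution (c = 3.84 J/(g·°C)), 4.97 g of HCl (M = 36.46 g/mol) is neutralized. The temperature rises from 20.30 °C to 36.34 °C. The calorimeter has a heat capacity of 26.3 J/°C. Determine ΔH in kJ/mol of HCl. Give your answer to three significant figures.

|ΔT| = |36.34 − 20.30| = 16.04 °C
|q_surr| = (117.5 × 3.84 + 26.3) × 16.04 = 477.5 × 16.04 = 7659 J
n(HCl) = 4.97 / 36.46 = 0.1363 mol
Temperature rose, so q_rxn = −|q_surr| = -7.659 kJ
ΔH = q_rxn / n = -56.19 kJ/mol

ΔH = -56.2 kJ/mol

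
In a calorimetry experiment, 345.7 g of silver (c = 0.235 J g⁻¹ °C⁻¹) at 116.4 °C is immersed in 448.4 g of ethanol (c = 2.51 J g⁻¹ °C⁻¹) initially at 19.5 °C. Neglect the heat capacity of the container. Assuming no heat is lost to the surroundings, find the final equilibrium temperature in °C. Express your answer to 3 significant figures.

Heat lost by silver = heat gained by ethanol.
(345.7)(0.235)(116.4 − T) = (448.4)(2.51)(T − 19.5)
81.2395 (116.4 − T) = 1125.484 (T − 19.5)
9456.3 − 81.2395 T = 1125.484 T − 21947
31403.3 = 1206.7235 T
T = 26.02 °C

T_f = 26.0 °C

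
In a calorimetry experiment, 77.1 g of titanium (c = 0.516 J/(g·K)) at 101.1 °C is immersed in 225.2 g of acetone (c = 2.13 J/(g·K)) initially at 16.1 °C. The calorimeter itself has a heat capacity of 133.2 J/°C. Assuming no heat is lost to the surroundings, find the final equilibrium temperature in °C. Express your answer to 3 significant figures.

Heat lost by titanium = heat gained by acetone + calorimeter.
(77.1)(0.516)(101.1 − T) = [(225.2)(2.13) + 133.2](T − 16.1)
39.7836 (101.1 − T) = 612.876 (T − 16.1)
4022.1 − 39.7836 T = 612.876 T − 9867.3
13889.4 = 652.6596 T
T = 21.28 °C

T_f = 21.3 °C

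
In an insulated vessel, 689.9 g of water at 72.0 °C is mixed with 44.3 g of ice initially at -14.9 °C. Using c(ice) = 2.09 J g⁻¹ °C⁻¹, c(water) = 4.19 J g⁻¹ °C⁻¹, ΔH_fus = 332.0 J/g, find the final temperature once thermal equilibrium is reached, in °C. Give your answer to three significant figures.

Heat to bring ice to 0 °C and melt it: q₁ = 44.3×2.09×14.9 + 44.3×332.0 = 16087 J
Heat the water can supply cooling to 0 °C: 689.9×4.19×72.0 = 208129 J > q₁, so all ice melts.
Energy balance: 689.9×4.19×(72.0 − T) = 16087 + 44.3×4.19×(T − 0)
2890.681(72.0 − T) = 16087 + 185.617 T
208129 − 16087 = 3076.298 T
T = 192042 / 3076.298 = 62.43 °C

T_f = 62.4 °C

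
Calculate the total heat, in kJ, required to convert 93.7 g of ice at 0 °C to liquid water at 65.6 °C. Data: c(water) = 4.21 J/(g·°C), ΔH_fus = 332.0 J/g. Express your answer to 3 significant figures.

q1 (melt at 0 °C): 93.7 × 332.0 = 31108 J
q2 (heat water 0.0→65.6 °C): 93.7 × 4.21 × 65.6 = 25878 J
Total: 31108 + 25878 = 56986 J = 57.0 kJ

q = 57.0 kJ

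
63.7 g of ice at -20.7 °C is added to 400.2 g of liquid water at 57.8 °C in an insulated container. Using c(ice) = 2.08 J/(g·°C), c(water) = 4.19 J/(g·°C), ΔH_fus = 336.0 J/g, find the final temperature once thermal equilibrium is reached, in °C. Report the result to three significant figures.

T_f = 37.4 °C

Heat to bring ice to 0 °C and melt it: q₁ = 63.7×2.08×20.7 + 63.7×336.0 = 24146 J
Heat the water can supply cooling to 0 °C: 400.2×4.19×57.8 = 96921.2 J > q₁, so all ice melts.
Energy balance: 400.2×4.19×(57.8 − T) = 24146 + 63.7×4.19×(T − 0)
1676.838(57.8 − T) = 24146 + 266.903 T
96921.2 − 24146 = 1943.741 T
T = 72775.2 / 1943.741 = 37.44 °C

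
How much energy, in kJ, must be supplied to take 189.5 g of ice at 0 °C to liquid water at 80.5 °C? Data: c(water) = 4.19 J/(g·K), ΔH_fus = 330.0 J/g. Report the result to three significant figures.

q = 126 kJ

q1 (melt at 0 °C): 189.5 × 330.0 = 62535 J
q2 (heat water 0.0→80.5 °C): 189.5 × 4.19 × 80.5 = 63917 J
Total: 62535 + 63917 = 126452 J = 126 kJ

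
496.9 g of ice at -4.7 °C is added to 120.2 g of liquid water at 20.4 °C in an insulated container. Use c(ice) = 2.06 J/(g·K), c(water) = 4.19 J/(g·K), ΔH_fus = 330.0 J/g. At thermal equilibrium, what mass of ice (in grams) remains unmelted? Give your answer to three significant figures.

Heat to warm all ice to 0 °C: 496.9×2.06×4.7 = 4811.0 J
Heat released by water cooling to 0 °C: 120.2×4.19×20.4 = 10274 J
10274 J < 4811.0 + 496.9×330.0 = 168788.0 J, so not all ice melts; final T = 0 °C.
Heat left for melting: 10274 − 4811.0 = 5463.0 J
Mass melted = 5463.0 / 330.0 = 16.55 g
Ice remaining = 496.9 − 16.55 = 480.35 g

m_ice remaining = 480 g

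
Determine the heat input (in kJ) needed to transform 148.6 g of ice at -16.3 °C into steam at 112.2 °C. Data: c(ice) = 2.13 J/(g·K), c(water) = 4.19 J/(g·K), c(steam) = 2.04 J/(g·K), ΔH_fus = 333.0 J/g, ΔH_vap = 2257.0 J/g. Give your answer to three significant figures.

q1 (heat ice -16.3→0.0 °C): 148.6 × 2.13 × 16.3 = 5159 J
q2 (melt at 0 °C): 148.6 × 333.0 = 49484 J
q3 (heat water 0.0→100.0 °C): 148.6 × 4.19 × 100.0 = 62263 J
q4 (vaporize at 100 °C): 148.6 × 2257.0 = 335390 J
q5 (heat steam 100.0→112.2 °C): 148.6 × 2.04 × 12.2 = 3698 J
Total: 5159 + 49484 + 62263 + 335390 + 3698 = 455994 J = 456 kJ

q = 456 kJ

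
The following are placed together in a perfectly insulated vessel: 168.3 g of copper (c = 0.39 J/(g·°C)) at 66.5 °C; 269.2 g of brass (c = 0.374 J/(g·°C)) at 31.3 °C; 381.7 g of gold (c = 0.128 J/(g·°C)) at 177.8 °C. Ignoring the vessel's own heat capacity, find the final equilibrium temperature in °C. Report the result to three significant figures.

T_f = 75.3 °C

Σ mᵢcᵢ(T − Tᵢ) = 0  ⇒  T = Σ mᵢcᵢTᵢ / Σ mᵢcᵢ
Σ mᵢcᵢ = 168.3×0.39 + 269.2×0.374 + 381.7×0.128 = 215.1754
Σ mᵢcᵢTᵢ = 65.637×66.5 + 100.6808×31.3 + 48.8576×177.8 = 16203
T = 16203 / 215.1754 = 75.30 °C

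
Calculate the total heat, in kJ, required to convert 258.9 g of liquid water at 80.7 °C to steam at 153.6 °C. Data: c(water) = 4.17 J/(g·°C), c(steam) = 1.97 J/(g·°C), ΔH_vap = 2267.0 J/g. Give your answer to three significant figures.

q1 (heat water 80.7→100.0 °C): 258.9 × 4.17 × 19.3 = 20837 J
q2 (vaporize at 100 °C): 258.9 × 2267.0 = 586926 J
q3 (heat steam 100.0→153.6 °C): 258.9 × 1.97 × 53.6 = 27338 J
Total: 20837 + 586926 + 27338 = 635101 J = 635 kJ

q = 635 kJ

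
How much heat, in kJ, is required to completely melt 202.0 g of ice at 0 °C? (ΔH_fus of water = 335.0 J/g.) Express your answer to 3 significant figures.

q = 67.7 kJ

q = m × ΔH_fus = 202.0 × 335.0 = 67670 J = 67.7 kJ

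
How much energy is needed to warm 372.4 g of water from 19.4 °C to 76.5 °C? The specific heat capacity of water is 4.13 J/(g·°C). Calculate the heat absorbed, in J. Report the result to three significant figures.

q = m c ΔT = 372.4 × 4.13 × (76.5 − 19.4)
q = 372.4 × 4.13 × 57.1 = 87820 J

q = 87800 J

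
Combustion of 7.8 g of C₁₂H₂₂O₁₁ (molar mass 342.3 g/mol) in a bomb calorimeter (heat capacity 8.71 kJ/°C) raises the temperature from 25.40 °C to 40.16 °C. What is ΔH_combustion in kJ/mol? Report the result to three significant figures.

ΔT = 40.16 − 25.40 = 14.76 °C
q_cal = C_cal × ΔT = 8.71 × 14.76 = 128.5596 kJ
n = 7.8 / 342.3 = 0.02279 mol
q_rxn = −q_cal = -128.5596 kJ
ΔH = -128.5596 / 0.02279 = -5641 kJ/mol

ΔH = -5640 kJ/mol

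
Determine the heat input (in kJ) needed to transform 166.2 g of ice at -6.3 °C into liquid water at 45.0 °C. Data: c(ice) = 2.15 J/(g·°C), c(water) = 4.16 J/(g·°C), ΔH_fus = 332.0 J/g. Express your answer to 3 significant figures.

q1 (heat ice -6.3→0.0 °C): 166.2 × 2.15 × 6.3 = 2251 J
q2 (melt at 0 °C): 166.2 × 332.0 = 55178 J
q3 (heat water 0.0→45.0 °C): 166.2 × 4.16 × 45.0 = 31113 J
Total: 2251 + 55178 + 31113 = 88542 J = 88.5 kJ

q = 88.5 kJ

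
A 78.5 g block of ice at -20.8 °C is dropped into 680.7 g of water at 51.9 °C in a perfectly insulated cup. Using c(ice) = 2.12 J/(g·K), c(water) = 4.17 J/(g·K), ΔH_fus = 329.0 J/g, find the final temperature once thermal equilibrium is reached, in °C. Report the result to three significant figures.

Heat to bring ice to 0 °C and melt it: q₁ = 78.5×2.12×20.8 + 78.5×329.0 = 29288 J
Heat the water can supply cooling to 0 °C: 680.7×4.17×51.9 = 147319 J > q₁, so all ice melts.
Energy balance: 680.7×4.17×(51.9 − T) = 29288 + 78.5×4.17×(T − 0)
2838.519(51.9 − T) = 29288 + 327.345 T
147319 − 29288 = 3165.864 T
T = 118031 / 3165.864 = 37.28 °C

T_f = 37.3 °C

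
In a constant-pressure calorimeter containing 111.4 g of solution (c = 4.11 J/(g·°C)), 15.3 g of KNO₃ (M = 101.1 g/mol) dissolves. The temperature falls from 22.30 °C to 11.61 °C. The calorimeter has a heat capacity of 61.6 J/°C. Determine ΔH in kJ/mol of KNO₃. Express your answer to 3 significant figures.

|ΔT| = |11.61 − 22.30| = 10.69 °C
|q_surr| = (111.4 × 4.11 + 61.6) × 10.69 = 519.454 × 10.69 = 5553 J
n(KNO₃) = 15.3 / 101.1 = 0.1513 mol
Temperature fell, so q_rxn = +|q_surr| = 5.553 kJ
ΔH = q_rxn / n = 36.70 kJ/mol

ΔH = 36.7 kJ/mol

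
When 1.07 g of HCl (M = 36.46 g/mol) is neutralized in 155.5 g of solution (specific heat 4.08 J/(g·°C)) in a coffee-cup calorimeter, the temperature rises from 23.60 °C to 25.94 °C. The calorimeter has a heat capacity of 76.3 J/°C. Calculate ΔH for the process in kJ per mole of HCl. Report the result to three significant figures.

|ΔT| = |25.94 − 23.60| = 2.34 °C
|q_surr| = (155.5 × 4.08 + 76.3) × 2.34 = 710.74 × 2.34 = 1663 J
n(HCl) = 1.07 / 36.46 = 0.02935 mol
Temperature rose, so q_rxn = −|q_surr| = -1.663 kJ
ΔH = q_rxn / n = -56.66 kJ/mol

ΔH = -56.7 kJ/mol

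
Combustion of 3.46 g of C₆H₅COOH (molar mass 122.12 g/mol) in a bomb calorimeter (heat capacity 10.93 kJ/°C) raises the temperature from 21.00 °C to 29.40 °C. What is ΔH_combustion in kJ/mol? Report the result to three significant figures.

ΔH = -3240 kJ/mol

ΔT = 29.40 − 21.00 = 8.40 °C
q_cal = C_cal × ΔT = 10.93 × 8.40 = 91.812 kJ
n = 3.46 / 122.12 = 0.02833 mol
q_rxn = −q_cal = -91.812 kJ
ΔH = -91.812 / 0.02833 = -3241 kJ/mol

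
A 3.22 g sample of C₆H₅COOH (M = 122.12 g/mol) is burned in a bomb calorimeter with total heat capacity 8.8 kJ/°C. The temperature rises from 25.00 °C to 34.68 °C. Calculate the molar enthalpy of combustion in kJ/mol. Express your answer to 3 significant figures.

ΔH = -3230 kJ/mol

ΔT = 34.68 − 25.00 = 9.68 °C
q_cal = C_cal × ΔT = 8.8 × 9.68 = 85.184 kJ
n = 3.22 / 122.12 = 0.02637 mol
q_rxn = −q_cal = -85.184 kJ
ΔH = -85.184 / 0.02637 = -3230 kJ/mol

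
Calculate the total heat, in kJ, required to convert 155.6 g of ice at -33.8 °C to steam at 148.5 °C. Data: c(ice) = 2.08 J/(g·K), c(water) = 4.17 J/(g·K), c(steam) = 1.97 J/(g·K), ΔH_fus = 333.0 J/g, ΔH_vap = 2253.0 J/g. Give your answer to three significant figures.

q = 493 kJ

q1 (heat ice -33.8→0.0 °C): 155.6 × 2.08 × 33.8 = 10939 J
q2 (melt at 0 °C): 155.6 × 333.0 = 51815 J
q3 (heat water 0.0→100.0 °C): 155.6 × 4.17 × 100.0 = 64885 J
q4 (vaporize at 100 °C): 155.6 × 2253.0 = 350567 J
q5 (heat steam 100.0→148.5 °C): 155.6 × 1.97 × 48.5 = 14867 J
Total: 10939 + 51815 + 64885 + 350567 + 14867 = 493073 J = 493 kJ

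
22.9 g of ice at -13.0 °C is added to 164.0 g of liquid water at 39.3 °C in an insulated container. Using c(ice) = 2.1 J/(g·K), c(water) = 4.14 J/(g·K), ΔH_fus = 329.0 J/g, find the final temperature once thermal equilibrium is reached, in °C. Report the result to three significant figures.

T_f = 23.9 °C

Heat to bring ice to 0 °C and melt it: q₁ = 22.9×2.1×13.0 + 22.9×329.0 = 8159.3 J
Heat the water can supply cooling to 0 °C: 164.0×4.14×39.3 = 26683.1 J > q₁, so all ice melts.
Energy balance: 164.0×4.14×(39.3 − T) = 8159.3 + 22.9×4.14×(T − 0)
678.96(39.3 − T) = 8159.3 + 94.806 T
26683.1 − 8159.3 = 773.766 T
T = 18523.8 / 773.766 = 23.94 °C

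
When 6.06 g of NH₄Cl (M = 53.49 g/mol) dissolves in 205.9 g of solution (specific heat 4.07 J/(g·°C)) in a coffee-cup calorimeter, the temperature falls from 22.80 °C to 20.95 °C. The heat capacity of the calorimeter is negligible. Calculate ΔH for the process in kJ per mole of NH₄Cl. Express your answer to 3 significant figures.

|ΔT| = |20.95 − 22.80| = 1.85 °C
|q_surr| = (205.9 × 4.07) × 1.85 = 838.013 × 1.85 = 1550 J
n(NH₄Cl) = 6.06 / 53.49 = 0.1133 mol
Temperature fell, so q_rxn = +|q_surr| = 1.550 kJ
ΔH = q_rxn / n = 13.68 kJ/mol

ΔH = 13.7 kJ/mol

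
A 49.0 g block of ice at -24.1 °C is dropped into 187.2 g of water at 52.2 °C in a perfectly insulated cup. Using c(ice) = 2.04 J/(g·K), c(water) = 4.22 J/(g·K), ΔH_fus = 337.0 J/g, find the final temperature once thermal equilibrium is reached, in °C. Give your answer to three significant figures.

T_f = 22.4 °C

Heat to bring ice to 0 °C and melt it: q₁ = 49.0×2.04×24.1 + 49.0×337.0 = 18922 J
Heat the water can supply cooling to 0 °C: 187.2×4.22×52.2 = 41237.2 J > q₁, so all ice melts.
Energy balance: 187.2×4.22×(52.2 − T) = 18922 + 49.0×4.22×(T − 0)
789.984(52.2 − T) = 18922 + 206.78 T
41237.2 − 18922 = 996.764 T
T = 22315.2 / 996.764 = 22.39 °C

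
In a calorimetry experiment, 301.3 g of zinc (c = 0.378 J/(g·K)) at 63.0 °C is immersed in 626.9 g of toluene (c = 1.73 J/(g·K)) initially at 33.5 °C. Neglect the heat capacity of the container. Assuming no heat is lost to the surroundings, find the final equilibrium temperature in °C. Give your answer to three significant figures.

T_f = 36.3 °C

Heat lost by zinc = heat gained by toluene.
(301.3)(0.378)(63.0 − T) = (626.9)(1.73)(T − 33.5)
113.8914 (63.0 − T) = 1084.537 (T − 33.5)
7175.2 − 113.8914 T = 1084.537 T − 36332
43507.2 = 1198.4284 T
T = 36.30 °C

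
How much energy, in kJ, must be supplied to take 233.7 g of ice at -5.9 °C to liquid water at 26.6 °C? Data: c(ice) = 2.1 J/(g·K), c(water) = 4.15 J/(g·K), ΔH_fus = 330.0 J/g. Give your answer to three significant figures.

q1 (heat ice -5.9→0.0 °C): 233.7 × 2.1 × 5.9 = 2896 J
q2 (melt at 0 °C): 233.7 × 330.0 = 77121 J
q3 (heat water 0.0→26.6 °C): 233.7 × 4.15 × 26.6 = 25798 J
Total: 2896 + 77121 + 25798 = 105815 J = 106 kJ

q = 106 kJ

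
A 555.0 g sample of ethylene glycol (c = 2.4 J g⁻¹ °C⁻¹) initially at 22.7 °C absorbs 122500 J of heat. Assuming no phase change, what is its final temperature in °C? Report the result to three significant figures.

T_f = 115 °C

ΔT = q / (m c) = 122500 / (555.0 × 2.4) = 91.97 °C
T_f = 22.7 + 91.97 = 114.67 °C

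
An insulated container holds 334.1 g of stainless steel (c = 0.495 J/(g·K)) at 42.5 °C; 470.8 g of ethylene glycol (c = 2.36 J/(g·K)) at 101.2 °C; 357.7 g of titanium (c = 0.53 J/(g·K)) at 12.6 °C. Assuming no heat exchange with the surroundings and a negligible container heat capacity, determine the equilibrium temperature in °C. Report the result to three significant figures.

T_f = 83.1 °C

Σ mᵢcᵢ(T − Tᵢ) = 0  ⇒  T = Σ mᵢcᵢTᵢ / Σ mᵢcᵢ
Σ mᵢcᵢ = 334.1×0.495 + 470.8×2.36 + 357.7×0.53 = 1466.0485
Σ mᵢcᵢTᵢ = 165.3795×42.5 + 1111.088×101.2 + 189.581×12.6 = 121860
T = 121860 / 1466.0485 = 83.12 °C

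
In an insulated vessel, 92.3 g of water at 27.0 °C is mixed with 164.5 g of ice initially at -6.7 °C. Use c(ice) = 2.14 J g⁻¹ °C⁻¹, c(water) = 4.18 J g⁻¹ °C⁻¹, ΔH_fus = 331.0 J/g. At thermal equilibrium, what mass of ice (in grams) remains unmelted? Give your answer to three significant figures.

Heat to warm all ice to 0 °C: 164.5×2.14×6.7 = 2358.6 J
Heat released by water cooling to 0 °C: 92.3×4.18×27.0 = 10417 J
10417 J < 2358.6 + 164.5×331.0 = 56808.1 J, so not all ice melts; final T = 0 °C.
Heat left for melting: 10417 − 2358.6 = 8058.4 J
Mass melted = 8058.4 / 331.0 = 24.35 g
Ice remaining = 164.5 − 24.35 = 140.15 g

m_ice remaining = 140 g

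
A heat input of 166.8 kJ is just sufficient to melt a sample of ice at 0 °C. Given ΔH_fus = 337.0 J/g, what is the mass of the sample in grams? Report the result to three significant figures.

m = 495 g

m = q / ΔH_fus = 166800 J / 337.0 J/g = 495 g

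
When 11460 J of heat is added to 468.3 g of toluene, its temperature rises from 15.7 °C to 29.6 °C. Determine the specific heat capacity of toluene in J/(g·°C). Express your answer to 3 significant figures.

c = q / (m ΔT) = 11460 / (468.3 × 13.9)
c = 11460 / 6509.37 = 1.76 J/(g·°C)

c = 1.76 J/(g·°C)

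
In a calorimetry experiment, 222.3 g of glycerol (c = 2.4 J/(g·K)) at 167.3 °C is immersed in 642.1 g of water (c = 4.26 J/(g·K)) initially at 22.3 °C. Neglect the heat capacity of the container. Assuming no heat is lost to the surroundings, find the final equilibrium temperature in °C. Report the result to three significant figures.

T_f = 46.0 °C

Heat lost by glycerol = heat gained by water.
(222.3)(2.4)(167.3 − T) = (642.1)(4.26)(T − 22.3)
533.52 (167.3 − T) = 2735.346 (T − 22.3)
89258 − 533.52 T = 2735.346 T − 60998
150256 = 3268.866 T
T = 45.97 °C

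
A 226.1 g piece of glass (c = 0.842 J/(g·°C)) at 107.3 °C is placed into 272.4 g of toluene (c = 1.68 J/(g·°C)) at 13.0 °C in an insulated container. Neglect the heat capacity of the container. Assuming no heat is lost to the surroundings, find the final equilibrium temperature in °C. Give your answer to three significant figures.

Heat lost by glass = heat gained by toluene.
(226.1)(0.842)(107.3 − T) = (272.4)(1.68)(T − 13.0)
190.3762 (107.3 − T) = 457.632 (T − 13.0)
20427 − 190.3762 T = 457.632 T − 5949.2
26376.2 = 648.0082 T
T = 40.70 °C

T_f = 40.7 °C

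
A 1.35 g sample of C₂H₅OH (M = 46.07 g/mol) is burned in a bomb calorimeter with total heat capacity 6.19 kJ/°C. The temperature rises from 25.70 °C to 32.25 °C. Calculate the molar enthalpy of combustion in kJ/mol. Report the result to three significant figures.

ΔT = 32.25 − 25.70 = 6.55 °C
q_cal = C_cal × ΔT = 6.19 × 6.55 = 40.5445 kJ
n = 1.35 / 46.07 = 0.02930 mol
q_rxn = −q_cal = -40.5445 kJ
ΔH = -40.5445 / 0.02930 = -1384 kJ/mol

ΔH = -1380 kJ/mol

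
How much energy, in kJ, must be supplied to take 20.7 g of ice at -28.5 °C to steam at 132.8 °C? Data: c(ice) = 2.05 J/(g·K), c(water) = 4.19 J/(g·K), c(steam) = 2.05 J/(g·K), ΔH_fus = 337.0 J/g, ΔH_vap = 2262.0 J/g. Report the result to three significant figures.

q = 65.1 kJ

q1 (heat ice -28.5→0.0 °C): 20.7 × 2.05 × 28.5 = 1209 J
q2 (melt at 0 °C): 20.7 × 337.0 = 6976 J
q3 (heat water 0.0→100.0 °C): 20.7 × 4.19 × 100.0 = 8673 J
q4 (vaporize at 100 °C): 20.7 × 2262.0 = 46823 J
q5 (heat steam 100.0→132.8 °C): 20.7 × 2.05 × 32.8 = 1392 J
Total: 1209 + 6976 + 8673 + 46823 + 1392 = 65073 J = 65.1 kJ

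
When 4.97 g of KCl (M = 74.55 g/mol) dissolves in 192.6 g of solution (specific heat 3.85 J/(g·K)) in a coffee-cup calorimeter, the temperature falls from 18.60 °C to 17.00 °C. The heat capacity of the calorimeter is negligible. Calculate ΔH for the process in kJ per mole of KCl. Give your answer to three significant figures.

ΔH = 17.8 kJ/mol

|ΔT| = |17.00 − 18.60| = 1.60 °C
|q_surr| = (192.6 × 3.85) × 1.60 = 741.51 × 1.60 = 1186 J
n(KCl) = 4.97 / 74.55 = 0.06667 mol
Temperature fell, so q_rxn = +|q_surr| = 1.186 kJ
ΔH = q_rxn / n = 17.79 kJ/mol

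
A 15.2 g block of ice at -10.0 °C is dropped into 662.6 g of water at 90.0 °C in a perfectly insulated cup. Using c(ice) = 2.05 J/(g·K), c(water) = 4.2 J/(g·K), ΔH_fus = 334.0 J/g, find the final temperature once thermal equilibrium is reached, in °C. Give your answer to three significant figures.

T_f = 86.1 °C

Heat to bring ice to 0 °C and melt it: q₁ = 15.2×2.05×10.0 + 15.2×334.0 = 5388.4 J
Heat the water can supply cooling to 0 °C: 662.6×4.2×90.0 = 250463 J > q₁, so all ice melts.
Energy balance: 662.6×4.2×(90.0 − T) = 5388.4 + 15.2×4.2×(T − 0)
2782.92(90.0 − T) = 5388.4 + 63.84 T
250463 − 5388.4 = 2846.76 T
T = 245074.6 / 2846.76 = 86.09 °C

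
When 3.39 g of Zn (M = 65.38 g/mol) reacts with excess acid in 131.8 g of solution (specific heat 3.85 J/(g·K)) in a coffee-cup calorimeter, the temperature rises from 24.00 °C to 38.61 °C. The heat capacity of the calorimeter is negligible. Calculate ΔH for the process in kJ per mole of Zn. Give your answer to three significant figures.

ΔH = -143 kJ/mol

|ΔT| = |38.61 − 24.00| = 14.61 °C
|q_surr| = (131.8 × 3.85) × 14.61 = 507.43 × 14.61 = 7414 J
n(Zn) = 3.39 / 65.38 = 0.05185 mol
Temperature rose, so q_rxn = −|q_surr| = -7.414 kJ
ΔH = q_rxn / n = -143.0 kJ/mol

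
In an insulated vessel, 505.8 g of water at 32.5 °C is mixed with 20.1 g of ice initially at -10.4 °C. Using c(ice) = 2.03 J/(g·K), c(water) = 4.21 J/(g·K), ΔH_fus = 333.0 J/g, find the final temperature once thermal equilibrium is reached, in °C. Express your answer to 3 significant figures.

Heat to bring ice to 0 °C and melt it: q₁ = 20.1×2.03×10.4 + 20.1×333.0 = 7117.7 J
Heat the water can supply cooling to 0 °C: 505.8×4.21×32.5 = 69206.1 J > q₁, so all ice melts.
Energy balance: 505.8×4.21×(32.5 − T) = 7117.7 + 20.1×4.21×(T − 0)
2129.418(32.5 − T) = 7117.7 + 84.621 T
69206.1 − 7117.7 = 2214.039 T
T = 62088.4 / 2214.039 = 28.04 °C

T_f = 28.0 °C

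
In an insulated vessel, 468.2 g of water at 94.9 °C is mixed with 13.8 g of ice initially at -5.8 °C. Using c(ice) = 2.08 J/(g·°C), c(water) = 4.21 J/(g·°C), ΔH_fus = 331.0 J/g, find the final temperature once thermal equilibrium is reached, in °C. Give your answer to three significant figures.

Heat to bring ice to 0 °C and melt it: q₁ = 13.8×2.08×5.8 + 13.8×331.0 = 4734.3 J
Heat the water can supply cooling to 0 °C: 468.2×4.21×94.9 = 187059 J > q₁, so all ice melts.
Energy balance: 468.2×4.21×(94.9 − T) = 4734.3 + 13.8×4.21×(T − 0)
1971.122(94.9 − T) = 4734.3 + 58.098 T
187059 − 4734.3 = 2029.220 T
T = 182324.7 / 2029.220 = 89.8496 °C

T_f = 89.8 °C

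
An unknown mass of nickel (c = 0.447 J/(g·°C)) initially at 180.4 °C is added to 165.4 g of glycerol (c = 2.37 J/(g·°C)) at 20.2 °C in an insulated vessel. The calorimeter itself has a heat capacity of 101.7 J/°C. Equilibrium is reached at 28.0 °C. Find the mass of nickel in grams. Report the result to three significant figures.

m = 56.5 g

q_gained = (165.4 × 2.37 + 101.7) × (28.0 − 20.2) = 3851 J
q_lost = m × 0.447 × (180.4 − 28.0) = 68.1228 m
m = 3851 / 68.1228 = 56.5 g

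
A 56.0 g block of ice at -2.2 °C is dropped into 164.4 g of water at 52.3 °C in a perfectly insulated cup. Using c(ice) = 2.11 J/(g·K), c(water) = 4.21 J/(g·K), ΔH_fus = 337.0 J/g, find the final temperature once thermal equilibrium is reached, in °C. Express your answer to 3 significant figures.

Heat to bring ice to 0 °C and melt it: q₁ = 56.0×2.11×2.2 + 56.0×337.0 = 19132 J
Heat the water can supply cooling to 0 °C: 164.4×4.21×52.3 = 36198.1 J > q₁, so all ice melts.
Energy balance: 164.4×4.21×(52.3 − T) = 19132 + 56.0×4.21×(T − 0)
692.124(52.3 − T) = 19132 + 235.76 T
36198.1 − 19132 = 927.884 T
T = 17066.1 / 927.884 = 18.39 °C

T_f = 18.4 °C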